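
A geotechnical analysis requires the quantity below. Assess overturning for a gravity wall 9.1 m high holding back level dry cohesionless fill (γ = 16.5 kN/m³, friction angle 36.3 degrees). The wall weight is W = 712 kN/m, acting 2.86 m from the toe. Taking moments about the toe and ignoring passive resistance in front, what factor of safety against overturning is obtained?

3.83

K_a = tan²(45° − 36.3°/2) = 0.2563.
P_a = ½K_aγH² = 0.5×0.2563×16.5×9.1² = 175.1 kN/m, acting at H/3 = 3.033 m above the base.
Overturning moment M_o = P_a × H/3 = 175.1 × 3.033 = 531.1.
Resisting moment M_r = W × 2.86 = 712 × 2.86 = 2036.
FS_overturning = M_r/M_o = 2036/531.1 = 3.834.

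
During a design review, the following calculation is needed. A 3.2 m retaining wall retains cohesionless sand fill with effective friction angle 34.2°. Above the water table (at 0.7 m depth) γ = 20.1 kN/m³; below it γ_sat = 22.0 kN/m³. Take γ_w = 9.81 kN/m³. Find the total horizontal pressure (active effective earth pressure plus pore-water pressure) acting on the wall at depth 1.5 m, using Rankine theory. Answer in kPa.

K_a = (1 − sin φ)/(1 + sin φ) = 0.2803.
γ' = 22.0 − 9.81 = 12.19 kN/m³.
Effective vertical stress at 1.5 m: σ'_v = 20.1×0.7 + 12.19×0.800 = 23.82 kPa.
σ'_h = K_a σ'_v = 0.2803 × 23.82 = 6.678 kPa; u = γ_w × 0.800 = 7.848 kPa.
Total σ_h = 6.678 + 7.848 = 14.53 kPa.

14.5 kPa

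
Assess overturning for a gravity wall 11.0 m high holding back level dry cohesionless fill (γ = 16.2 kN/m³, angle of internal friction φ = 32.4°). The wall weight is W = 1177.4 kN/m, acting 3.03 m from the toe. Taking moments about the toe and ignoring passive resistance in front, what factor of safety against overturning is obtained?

3.28

K_a = tan²(45° − 32.4°/2) = 0.3022.
P_a = ½K_aγH² = 0.5×0.3022×16.2×11.0² = 296.2 kN/m, acting at H/3 = 3.667 m above the base.
Overturning moment M_o = P_a × H/3 = 296.2 × 3.667 = 1086.
Resisting moment M_r = W × 3.03 = 1177.4 × 3.03 = 3568.
FS_overturning = M_r/M_o = 3568/1086 = 3.285.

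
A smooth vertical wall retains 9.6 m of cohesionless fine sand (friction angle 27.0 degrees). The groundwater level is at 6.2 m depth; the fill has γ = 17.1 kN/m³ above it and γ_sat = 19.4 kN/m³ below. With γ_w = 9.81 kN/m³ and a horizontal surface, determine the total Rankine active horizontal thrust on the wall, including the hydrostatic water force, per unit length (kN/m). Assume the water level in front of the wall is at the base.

336 kN/m

K_a = tan²(45° − φ/2) = 0.3755.
γ' = 19.4 − 9.81 = 9.590 kN/m³. Depth below WT = 3.4 m.
σ'_h at WT = K_a γ d_w = 39.81 kPa; at base = 39.81 + K_a γ' × 3.4 = 52.06 kPa.
P₁ (0–6.2 m) = ½×39.81×6.2 = 123.4. P₂ (6.2–9.6 m) = ½(39.81+52.06)×3.4 = 156.2.
P_w = ½ γ_w h₂² = 0.5×9.81×3.4² = 56.70. Total = 123.4+156.2+56.70 = 336.3 kN/m.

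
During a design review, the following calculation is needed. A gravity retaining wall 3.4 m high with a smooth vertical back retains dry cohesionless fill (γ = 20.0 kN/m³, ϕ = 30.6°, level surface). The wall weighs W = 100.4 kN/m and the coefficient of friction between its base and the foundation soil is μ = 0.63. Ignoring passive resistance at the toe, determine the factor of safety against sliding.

K_a = tan²(45° − 30.6°/2) = 0.3253.
P_a = ½K_aγH² = 0.5×0.3253×20.0×3.4² = 37.61 kN/m, acting at H/3 = 1.133 m above the base.
FS_sliding = μW / P_a = 0.63×100.4 / 37.61 = 1.682.

1.68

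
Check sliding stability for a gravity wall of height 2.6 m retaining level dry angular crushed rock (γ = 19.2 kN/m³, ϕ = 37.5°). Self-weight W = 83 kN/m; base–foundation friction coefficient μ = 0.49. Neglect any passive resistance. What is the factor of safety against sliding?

K_a = tan²(45° − 37.5°/2) = 0.2432.
P_a = ½K_aγH² = 0.5×0.2432×19.2×2.6² = 15.78 kN/m, acting at H/3 = 0.8667 m above the base.
FS_sliding = μW / P_a = 0.49×83 / 15.78 = 2.577.

2.58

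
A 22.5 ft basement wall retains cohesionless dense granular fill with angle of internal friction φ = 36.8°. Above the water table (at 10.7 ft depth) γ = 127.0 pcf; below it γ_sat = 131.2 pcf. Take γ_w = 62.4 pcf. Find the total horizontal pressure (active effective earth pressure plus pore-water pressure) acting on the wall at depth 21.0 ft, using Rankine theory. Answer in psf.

1160 psf

K_a = (1 − sin φ)/(1 + sin φ) = 0.2508.
γ' = 131.2 − 62.4 = 68.80 pcf.
Effective vertical stress at 21.0 ft: σ'_v = 127.0×10.7 + 68.80×10.3 = 2068 psf.
σ'_h = K_a σ'_v = 0.2508 × 2068 = 518.5 psf; u = γ_w × 10.3 = 642.7 psf.
Total σ_h = 518.5 + 642.7 = 1161 psf.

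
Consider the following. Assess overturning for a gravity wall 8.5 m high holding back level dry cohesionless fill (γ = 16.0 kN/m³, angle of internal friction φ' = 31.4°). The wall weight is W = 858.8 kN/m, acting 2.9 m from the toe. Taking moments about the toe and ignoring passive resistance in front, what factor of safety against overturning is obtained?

K_a = tan²(45° − 31.4°/2) = 0.3149.
P_a = ½K_aγH² = 0.5×0.3149×16.0×8.5² = 182.0 kN/m, acting at H/3 = 2.833 m above the base.
Overturning moment M_o = P_a × H/3 = 182.0 × 2.833 = 515.7.
Resisting moment M_r = W × 2.9 = 858.8 × 2.9 = 2491.
FS_overturning = M_r/M_o = 2491/515.7 = 4.829.

4.83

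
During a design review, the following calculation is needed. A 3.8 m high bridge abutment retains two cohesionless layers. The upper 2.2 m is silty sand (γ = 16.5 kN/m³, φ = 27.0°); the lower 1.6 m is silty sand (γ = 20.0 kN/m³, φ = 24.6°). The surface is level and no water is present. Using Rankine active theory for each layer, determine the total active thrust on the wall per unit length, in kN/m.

49.5 kN/m

K_a1 = tan²(45°−27.0°/2) = 0.3755; K_a2 = tan²(45°−24.6°/2) = 0.4121.
Layer 1: σ at base = K_a1 γ₁ h₁ = 13.63 kPa; P₁ = ½×13.63×2.2 = 14.99.
Layer 2: σ_v at top = γ₁h₁ = 36.30; σ_h top = K_a2×36.30 = 14.96; σ_h base = K_a2×(36.30+20.0×1.6) = 28.15.
P₂ = ½(14.96+28.15)×1.6 = 34.49. Total P_a = 14.99+34.49 = 49.48 kN/m.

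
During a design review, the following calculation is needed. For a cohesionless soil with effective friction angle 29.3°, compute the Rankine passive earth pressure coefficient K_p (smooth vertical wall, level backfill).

2.92

K_p = (1 + sin φ)/(1 − sin φ) = tan²(45° + 29.3°/2) = 2.917.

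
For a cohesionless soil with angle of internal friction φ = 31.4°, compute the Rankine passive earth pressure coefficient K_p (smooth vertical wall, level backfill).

K_p = (1 + sin φ)/(1 − sin φ) = tan²(45° + 31.4°/2) = 3.175.

3.18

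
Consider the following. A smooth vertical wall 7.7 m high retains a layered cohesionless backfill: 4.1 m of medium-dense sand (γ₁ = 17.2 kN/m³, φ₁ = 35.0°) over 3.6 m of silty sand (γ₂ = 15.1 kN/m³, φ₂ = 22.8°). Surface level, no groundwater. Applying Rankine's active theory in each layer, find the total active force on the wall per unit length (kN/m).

194 kN/m

K_a1 = tan²(45°−35.0°/2) = 0.2710; K_a2 = tan²(45°−22.8°/2) = 0.4414.
Layer 1: σ at base = K_a1 γ₁ h₁ = 19.11 kPa; P₁ = ½×19.11×4.1 = 39.18.
Layer 2: σ_v at top = γ₁h₁ = 70.52; σ_h top = K_a2×70.52 = 31.13; σ_h base = K_a2×(70.52+15.1×3.6) = 55.13.
P₂ = ½(31.13+55.13)×3.6 = 155.3. Total P_a = 39.18+155.3 = 194.4 kN/m.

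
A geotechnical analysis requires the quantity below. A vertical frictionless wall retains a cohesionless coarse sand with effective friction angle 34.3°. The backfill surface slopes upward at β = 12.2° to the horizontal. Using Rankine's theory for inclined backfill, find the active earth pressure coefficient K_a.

K_a = cos β · (cos β − √(cos²β − cos²φ)) / (cos β + √(cos²β − cos²φ)).
cos β = 0.9774, cos φ = 0.8261, √(cos²β − cos²φ) = 0.5224.
K_a = 0.9774 × (0.9774 − 0.5224)/(0.9774 + 0.5224) = 0.2965.

0.297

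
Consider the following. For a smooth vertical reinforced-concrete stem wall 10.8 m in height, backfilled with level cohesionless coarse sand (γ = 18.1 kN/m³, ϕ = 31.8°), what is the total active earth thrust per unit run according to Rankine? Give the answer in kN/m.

K_a = tan²(45° − φ/2) = 0.3098.
P_a = ½ K_a γ H² = 0.5 × 0.3098 × 18.1 × 10.8² = 327.0 kN/m.

327 kN/m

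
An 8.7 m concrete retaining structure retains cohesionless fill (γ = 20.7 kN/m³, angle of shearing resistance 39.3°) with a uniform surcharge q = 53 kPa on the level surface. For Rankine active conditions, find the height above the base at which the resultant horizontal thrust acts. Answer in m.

3.44 m

K_a = 0.2245.
Triangular part P₁ = ½K_aγH² = 175.8 at H/3 = 2.900 m; rectangular part P₂ = K_a q H = 103.5 at H/2 = 4.350 m.
ȳ = (P₁·2.900 + P₂·4.350)/(P₁+P₂) = 3.437 m.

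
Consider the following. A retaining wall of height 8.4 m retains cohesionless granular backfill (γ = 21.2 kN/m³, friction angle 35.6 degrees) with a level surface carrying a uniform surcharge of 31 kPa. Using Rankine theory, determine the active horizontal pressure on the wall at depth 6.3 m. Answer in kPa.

K_a = (1 − sin φ)/(1 + sin φ) = 0.2641.
σ_v = γz + q = 21.2 × 6.3 + 31 = 164.6 kPa.
σ_h = K_a σ_v = 0.2641 × 164.6 = 43.46 kPa.

43.5 kPa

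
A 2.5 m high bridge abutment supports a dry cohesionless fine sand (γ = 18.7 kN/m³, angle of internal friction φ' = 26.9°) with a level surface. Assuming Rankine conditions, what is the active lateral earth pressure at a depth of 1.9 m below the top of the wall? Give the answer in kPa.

13.4 kPa

K_a = (1 − sin φ)/(1 + sin φ) = 0.3770.
σ_h = K_a γ z = 0.3770 × 18.7 × 1.9 = 13.39 kPa.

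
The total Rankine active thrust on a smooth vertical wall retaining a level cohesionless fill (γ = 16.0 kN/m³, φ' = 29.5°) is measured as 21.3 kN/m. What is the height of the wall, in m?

2.80 m

K_a = 0.3401. P_a = ½ K_a γ H² ⇒ H = √(2P_a/(K_a γ)).
H = √(2×21.3/(0.3401×16.0)) = 2.798 m.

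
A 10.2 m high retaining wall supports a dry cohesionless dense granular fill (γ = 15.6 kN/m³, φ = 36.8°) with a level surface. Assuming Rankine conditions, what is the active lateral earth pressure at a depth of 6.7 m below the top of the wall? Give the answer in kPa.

26.2 kPa

K_a = (1 − sin φ)/(1 + sin φ) = 0.2508.
σ_h = K_a γ z = 0.2508 × 15.6 × 6.7 = 26.21 kPa.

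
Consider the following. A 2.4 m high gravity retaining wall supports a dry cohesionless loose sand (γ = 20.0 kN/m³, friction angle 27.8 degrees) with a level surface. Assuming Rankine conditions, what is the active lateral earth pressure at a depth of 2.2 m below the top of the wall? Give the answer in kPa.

16.0 kPa

K_a = (1 − sin φ)/(1 + sin φ) = 0.3639.
σ_h = K_a γ z = 0.3639 × 20.0 × 2.2 = 16.01 kPa.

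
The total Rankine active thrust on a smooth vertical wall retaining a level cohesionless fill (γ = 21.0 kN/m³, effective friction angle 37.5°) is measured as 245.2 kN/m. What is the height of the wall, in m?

9.80 m

K_a = 0.2432. P_a = ½ K_a γ H² ⇒ H = √(2P_a/(K_a γ)).
H = √(2×245.2/(0.2432×21.0)) = 9.799 m.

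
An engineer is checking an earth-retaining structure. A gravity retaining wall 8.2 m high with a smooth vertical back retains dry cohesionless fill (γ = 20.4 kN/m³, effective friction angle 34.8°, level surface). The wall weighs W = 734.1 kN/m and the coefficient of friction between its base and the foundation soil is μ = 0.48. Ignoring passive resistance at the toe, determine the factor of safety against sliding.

1.88

K_a = tan²(45° − 34.8°/2) = 0.2733.
P_a = ½K_aγH² = 0.5×0.2733×20.4×8.2² = 187.4 kN/m, acting at H/3 = 2.733 m above the base.
FS_sliding = μW / P_a = 0.48×734.1 / 187.4 = 1.880.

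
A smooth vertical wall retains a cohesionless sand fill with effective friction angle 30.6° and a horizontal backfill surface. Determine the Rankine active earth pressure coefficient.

0.325

K_a = (1 − sin φ)/(1 + sin φ) = (1 − sin 30.6°)/(1 + sin 30.6°) = 0.3253.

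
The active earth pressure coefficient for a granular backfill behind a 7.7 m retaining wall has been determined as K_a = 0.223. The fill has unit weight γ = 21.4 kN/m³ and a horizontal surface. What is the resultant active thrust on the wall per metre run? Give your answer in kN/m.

141 kN/m

P = ½ K_a γ H² = 0.5 × 0.223 × 21.4 × 7.7² = 141.5 kN/m.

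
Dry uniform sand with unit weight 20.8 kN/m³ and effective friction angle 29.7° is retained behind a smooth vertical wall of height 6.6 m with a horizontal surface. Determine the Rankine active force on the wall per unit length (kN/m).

153 kN/m

K_a = tan²(45° − φ/2) = 0.3374.
P_a = ½ K_a γ H² = 0.5 × 0.3374 × 20.8 × 6.6² = 152.8 kN/m.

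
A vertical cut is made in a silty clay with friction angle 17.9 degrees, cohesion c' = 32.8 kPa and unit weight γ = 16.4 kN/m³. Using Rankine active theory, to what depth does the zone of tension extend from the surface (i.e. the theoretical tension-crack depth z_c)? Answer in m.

5.50 m

K_a = tan²(45° − 17.9°/2) = 0.5298; √K_a = 0.7279.
The active pressure is zero where K_a γ z = 2c√K_a, so z_c = 2c/(γ√K_a) = 2×32.8/(16.4×0.7279) = 5.495 m.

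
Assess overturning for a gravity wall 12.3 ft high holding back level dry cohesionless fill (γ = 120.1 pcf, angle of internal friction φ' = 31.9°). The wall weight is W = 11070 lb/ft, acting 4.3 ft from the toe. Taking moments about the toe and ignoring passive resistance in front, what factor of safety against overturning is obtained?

K_a = tan²(45° − 31.9°/2) = 0.3085.
P_a = ½K_aγH² = 0.5×0.3085×120.1×12.3² = 2803 lb/ft, acting at H/3 = 4.100 ft above the base.
Overturning moment M_o = P_a × H/3 = 2803 × 4.100 = 11490.
Resisting moment M_r = W × 4.3 = 11070 × 4.3 = 47600.
FS_overturning = M_r/M_o = 47600/11490 = 4.142.

4.14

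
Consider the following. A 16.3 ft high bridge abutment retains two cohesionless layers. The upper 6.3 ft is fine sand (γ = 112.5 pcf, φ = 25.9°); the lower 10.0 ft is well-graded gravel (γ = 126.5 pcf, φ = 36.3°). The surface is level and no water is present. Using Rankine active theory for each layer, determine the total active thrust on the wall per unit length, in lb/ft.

4310 lb/ft

K_a1 = tan²(45°−25.9°/2) = 0.3920; K_a2 = tan²(45°−36.3°/2) = 0.2563.
Layer 1: σ at base = K_a1 γ₁ h₁ = 277.8 psf; P₁ = ½×277.8×6.3 = 875.1.
Layer 2: σ_v at top = γ₁h₁ = 708.8; σ_h top = K_a2×708.8 = 181.6; σ_h base = K_a2×(708.8+126.5×10.0) = 505.8.
P₂ = ½(181.6+505.8)×10.0 = 3437. Total P_a = 875.1+3437 = 4312 lb/ft.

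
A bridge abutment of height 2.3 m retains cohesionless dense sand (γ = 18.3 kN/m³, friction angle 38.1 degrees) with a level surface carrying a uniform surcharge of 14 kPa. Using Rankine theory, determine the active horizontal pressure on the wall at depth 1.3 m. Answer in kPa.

8.95 kPa

K_a = (1 − sin φ)/(1 + sin φ) = 0.2368.
σ_v = γz + q = 18.3 × 1.3 + 14 = 37.79 kPa.
σ_h = K_a σ_v = 0.2368 × 37.79 = 8.950 kPa.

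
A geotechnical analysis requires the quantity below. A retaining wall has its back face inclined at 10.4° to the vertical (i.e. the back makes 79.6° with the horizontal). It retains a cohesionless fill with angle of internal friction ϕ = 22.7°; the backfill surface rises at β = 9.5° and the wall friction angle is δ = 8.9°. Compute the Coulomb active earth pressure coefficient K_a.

K_a = sin²(α+φ) / [sin²α · sin(α−δ) · (1 + √{sin(φ+δ)sin(φ−β) / (sin(α−δ)sin(α+β))})²].
With α = 79.6°, φ = 22.7°, δ = 8.9°, β = 9.5°: K_a = 0.5685.

0.569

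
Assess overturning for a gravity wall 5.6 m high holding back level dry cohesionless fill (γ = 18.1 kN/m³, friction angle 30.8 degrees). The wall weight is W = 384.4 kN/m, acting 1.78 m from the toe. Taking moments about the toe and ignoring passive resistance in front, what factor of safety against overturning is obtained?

4.00

K_a = tan²(45° − 30.8°/2) = 0.3227.
P_a = ½K_aγH² = 0.5×0.3227×18.1×5.6² = 91.59 kN/m, acting at H/3 = 1.867 m above the base.
Overturning moment M_o = P_a × H/3 = 91.59 × 1.867 = 171.0.
Resisting moment M_r = W × 1.78 = 384.4 × 1.78 = 684.2.
FS_overturning = M_r/M_o = 684.2/171.0 = 4.002.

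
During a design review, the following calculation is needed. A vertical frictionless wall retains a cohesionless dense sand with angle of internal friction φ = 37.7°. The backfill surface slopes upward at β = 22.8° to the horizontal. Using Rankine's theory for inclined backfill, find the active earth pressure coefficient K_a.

K_a = cos β · (cos β − √(cos²β − cos²φ)) / (cos β + √(cos²β − cos²φ)).
cos β = 0.9219, cos φ = 0.7912, √(cos²β − cos²φ) = 0.4731.
K_a = 0.9219 × (0.9219 − 0.4731)/(0.9219 + 0.4731) = 0.2966.

0.297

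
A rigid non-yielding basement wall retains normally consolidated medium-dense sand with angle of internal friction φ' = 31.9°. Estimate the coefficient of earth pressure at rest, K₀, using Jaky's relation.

K₀ = 1 − sin φ' = 1 − sin 31.9° = 0.4716.

0.472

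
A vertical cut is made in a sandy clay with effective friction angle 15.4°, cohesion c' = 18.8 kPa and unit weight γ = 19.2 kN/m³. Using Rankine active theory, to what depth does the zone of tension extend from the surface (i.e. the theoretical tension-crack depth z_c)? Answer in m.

2.57 m

K_a = tan²(45° − 15.4°/2) = 0.5803; √K_a = 0.7618.
The active pressure is zero where K_a γ z = 2c√K_a, so z_c = 2c/(γ√K_a) = 2×18.8/(19.2×0.7618) = 2.571 m.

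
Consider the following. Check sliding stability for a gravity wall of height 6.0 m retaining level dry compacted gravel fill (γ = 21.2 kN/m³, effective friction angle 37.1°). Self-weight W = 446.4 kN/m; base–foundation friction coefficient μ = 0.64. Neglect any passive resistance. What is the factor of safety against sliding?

3.02

K_a = tan²(45° − 37.1°/2) = 0.2475.
P_a = ½K_aγH² = 0.5×0.2475×21.2×6.0² = 94.45 kN/m, acting at H/3 = 2.000 m above the base.
FS_sliding = μW / P_a = 0.64×446.4 / 94.45 = 3.025.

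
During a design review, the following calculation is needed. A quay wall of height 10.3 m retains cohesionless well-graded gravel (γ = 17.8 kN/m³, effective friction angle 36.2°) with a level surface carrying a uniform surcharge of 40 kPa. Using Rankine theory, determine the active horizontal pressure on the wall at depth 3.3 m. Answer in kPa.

K_a = (1 − sin φ)/(1 + sin φ) = 0.2574.
σ_v = γz + q = 17.8 × 3.3 + 40 = 98.74 kPa.
σ_h = K_a σ_v = 0.2574 × 98.74 = 25.41 kPa.

25.4 kPa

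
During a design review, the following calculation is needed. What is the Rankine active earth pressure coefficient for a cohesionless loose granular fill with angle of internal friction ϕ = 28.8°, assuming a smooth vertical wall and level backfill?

0.350

K_a = tan²(45° − φ/2) = tan²(30.60°) = 0.3498.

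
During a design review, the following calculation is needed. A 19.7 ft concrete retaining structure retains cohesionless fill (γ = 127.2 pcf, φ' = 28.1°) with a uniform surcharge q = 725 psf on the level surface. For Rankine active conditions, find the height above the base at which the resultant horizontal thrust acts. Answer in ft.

K_a = 0.3596.
Triangular part P₁ = ½K_aγH² = 8876 at H/3 = 6.567 ft; rectangular part P₂ = K_a q H = 5136 at H/2 = 9.850 ft.
ȳ = (P₁·6.567 + P₂·9.850)/(P₁+P₂) = 7.770 ft.

7.77 ft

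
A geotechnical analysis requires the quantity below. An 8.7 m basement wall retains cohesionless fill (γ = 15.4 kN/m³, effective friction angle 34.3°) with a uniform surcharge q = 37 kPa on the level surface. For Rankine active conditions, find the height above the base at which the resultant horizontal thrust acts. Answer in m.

K_a = 0.2792.
Triangular part P₁ = ½K_aγH² = 162.7 at H/3 = 2.900 m; rectangular part P₂ = K_a q H = 89.86 at H/2 = 4.350 m.
ȳ = (P₁·2.900 + P₂·4.350)/(P₁+P₂) = 3.416 m.

3.42 m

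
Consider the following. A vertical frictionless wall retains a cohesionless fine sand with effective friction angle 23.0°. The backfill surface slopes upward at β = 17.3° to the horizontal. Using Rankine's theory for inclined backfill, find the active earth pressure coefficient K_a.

K_a = cos β · (cos β − √(cos²β − cos²φ)) / (cos β + √(cos²β − cos²φ)).
cos β = 0.9548, cos φ = 0.9205, √(cos²β − cos²φ) = 0.2535.
K_a = 0.9548 × (0.9548 − 0.2535)/(0.9548 + 0.2535) = 0.5542.

0.554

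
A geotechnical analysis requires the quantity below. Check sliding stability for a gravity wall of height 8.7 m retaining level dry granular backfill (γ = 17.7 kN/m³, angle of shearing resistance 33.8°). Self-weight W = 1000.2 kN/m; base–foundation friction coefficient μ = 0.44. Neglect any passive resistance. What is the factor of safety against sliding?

2.30

K_a = tan²(45° − 33.8°/2) = 0.2851.
P_a = ½K_aγH² = 0.5×0.2851×17.7×8.7² = 191.0 kN/m, acting at H/3 = 2.900 m above the base.
FS_sliding = μW / P_a = 0.44×1000.2 / 191.0 = 2.304.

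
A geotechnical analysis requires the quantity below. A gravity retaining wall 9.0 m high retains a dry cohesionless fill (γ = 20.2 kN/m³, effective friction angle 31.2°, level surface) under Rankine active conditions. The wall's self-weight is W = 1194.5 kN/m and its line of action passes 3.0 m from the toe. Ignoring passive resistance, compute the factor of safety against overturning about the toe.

K_a = tan²(45° − 31.2°/2) = 0.3175.
P_a = ½K_aγH² = 0.5×0.3175×20.2×9.0² = 259.7 kN/m, acting at H/3 = 3.000 m above the base.
Overturning moment M_o = P_a × H/3 = 259.7 × 3.000 = 779.2.
Resisting moment M_r = W × 3.0 = 1194.5 × 3.0 = 3584.
FS_overturning = M_r/M_o = 3584/779.2 = 4.599.

4.60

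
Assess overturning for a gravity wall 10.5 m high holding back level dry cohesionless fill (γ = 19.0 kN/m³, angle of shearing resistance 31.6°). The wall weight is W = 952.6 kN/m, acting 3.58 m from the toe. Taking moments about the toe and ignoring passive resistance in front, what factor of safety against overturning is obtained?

2.98

K_a = tan²(45° − 31.6°/2) = 0.3123.
P_a = ½K_aγH² = 0.5×0.3123×19.0×10.5² = 327.1 kN/m, acting at H/3 = 3.500 m above the base.
Overturning moment M_o = P_a × H/3 = 327.1 × 3.500 = 1145.
Resisting moment M_r = W × 3.58 = 952.6 × 3.58 = 3410.
FS_overturning = M_r/M_o = 3410/1145 = 2.978.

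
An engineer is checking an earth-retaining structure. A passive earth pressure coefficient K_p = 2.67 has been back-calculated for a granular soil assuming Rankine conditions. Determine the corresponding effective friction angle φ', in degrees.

27.1°

K_p = (1+sin φ)/(1−sin φ) ⇒ sin φ = (K_p − 1)/(K_p + 1) = 0.4550.
φ = arcsin(0.4550) = 27.07°.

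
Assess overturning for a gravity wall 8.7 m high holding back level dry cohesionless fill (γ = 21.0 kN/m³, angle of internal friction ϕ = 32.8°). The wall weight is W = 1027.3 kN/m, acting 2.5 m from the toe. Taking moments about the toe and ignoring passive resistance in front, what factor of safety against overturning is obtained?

3.75

K_a = tan²(45° − 32.8°/2) = 0.2973.
P_a = ½K_aγH² = 0.5×0.2973×21.0×8.7² = 236.2 kN/m, acting at H/3 = 2.900 m above the base.
Overturning moment M_o = P_a × H/3 = 236.2 × 2.900 = 685.1.
Resisting moment M_r = W × 2.5 = 1027.3 × 2.5 = 2568.
FS_overturning = M_r/M_o = 2568/685.1 = 3.749.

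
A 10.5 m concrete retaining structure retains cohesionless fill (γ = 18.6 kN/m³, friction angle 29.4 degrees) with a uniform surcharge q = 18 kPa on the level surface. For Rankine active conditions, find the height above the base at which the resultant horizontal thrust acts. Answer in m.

K_a = 0.3415.
Triangular part P₁ = ½K_aγH² = 350.1 at H/3 = 3.500 m; rectangular part P₂ = K_a q H = 64.54 at H/2 = 5.250 m.
ȳ = (P₁·3.500 + P₂·5.250)/(P₁+P₂) = 3.772 m.

3.77 m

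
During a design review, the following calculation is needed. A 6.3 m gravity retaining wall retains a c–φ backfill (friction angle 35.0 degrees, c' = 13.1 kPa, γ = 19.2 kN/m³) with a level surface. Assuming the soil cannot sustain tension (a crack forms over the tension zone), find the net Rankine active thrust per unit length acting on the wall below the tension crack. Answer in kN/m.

35.2 kN/m

K_a = 0.2710; √K_a = 0.5206.
Tension-crack depth z_c = 2c/(γ√K_a) = 2×13.1/(19.2×0.5206) = 2.621 m.
σ_a at base = K_a γ H − 2c√K_a = 0.2710×19.2×6.3 − 2×13.1×0.5206 = 19.14 kPa.
P_a = ½ × 19.14 × (H − z_c) = 0.5×19.14×3.679 = 35.20 kN/m.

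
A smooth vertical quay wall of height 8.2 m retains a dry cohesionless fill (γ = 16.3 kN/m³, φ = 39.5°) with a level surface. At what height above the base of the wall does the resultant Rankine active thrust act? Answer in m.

2.73 m

K_a = 0.2224.
The pressure distribution is triangular, so the resultant acts at H/3 above the base = 8.2/3 = 2.733 m.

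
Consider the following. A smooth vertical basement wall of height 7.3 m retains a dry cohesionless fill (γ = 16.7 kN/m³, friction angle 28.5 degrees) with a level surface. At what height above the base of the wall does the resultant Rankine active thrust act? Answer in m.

2.43 m

K_a = 0.3540.
The pressure distribution is triangular, so the resultant acts at H/3 above the base = 7.3/3 = 2.433 m.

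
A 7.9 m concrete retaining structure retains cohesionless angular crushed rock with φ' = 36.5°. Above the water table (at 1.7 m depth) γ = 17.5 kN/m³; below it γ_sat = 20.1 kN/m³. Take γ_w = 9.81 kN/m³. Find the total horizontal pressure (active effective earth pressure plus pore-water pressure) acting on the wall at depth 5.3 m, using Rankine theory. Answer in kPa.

K_a = (1 − sin φ)/(1 + sin φ) = 0.2541.
γ' = 20.1 − 9.81 = 10.29 kN/m³.
Effective vertical stress at 5.3 m: σ'_v = 17.5×1.7 + 10.29×3.60 = 66.79 kPa.
σ'_h = K_a σ'_v = 0.2541 × 66.79 = 16.97 kPa; u = γ_w × 3.60 = 35.32 kPa.
Total σ_h = 16.97 + 35.32 = 52.29 kPa.

52.3 kPa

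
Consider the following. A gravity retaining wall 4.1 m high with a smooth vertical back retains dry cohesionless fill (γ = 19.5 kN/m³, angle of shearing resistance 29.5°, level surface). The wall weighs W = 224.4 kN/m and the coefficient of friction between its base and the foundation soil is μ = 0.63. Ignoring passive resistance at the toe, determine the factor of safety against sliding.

K_a = tan²(45° − 29.5°/2) = 0.3401.
P_a = ½K_aγH² = 0.5×0.3401×19.5×4.1² = 55.74 kN/m, acting at H/3 = 1.367 m above the base.
FS_sliding = μW / P_a = 0.63×224.4 / 55.74 = 2.536.

2.54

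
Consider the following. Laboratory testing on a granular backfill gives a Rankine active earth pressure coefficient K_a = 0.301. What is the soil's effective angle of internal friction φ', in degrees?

K_a = tan²(45° − φ/2) ⇒ 45° − φ/2 = arctan(√0.301) = 28.75°.
φ = 2(45° − 28.75°) = 32.50°.

32.5°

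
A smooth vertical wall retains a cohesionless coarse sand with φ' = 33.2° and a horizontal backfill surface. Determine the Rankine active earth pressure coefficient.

K_a = (1 − sin φ)/(1 + sin φ) = (1 − sin 33.2°)/(1 + sin 33.2°) = 0.2924.

0.292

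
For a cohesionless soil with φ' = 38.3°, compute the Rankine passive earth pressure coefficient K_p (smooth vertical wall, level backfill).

K_p = (1 + sin φ)/(1 − sin φ) = tan²(45° + 38.3°/2) = 4.260.

4.26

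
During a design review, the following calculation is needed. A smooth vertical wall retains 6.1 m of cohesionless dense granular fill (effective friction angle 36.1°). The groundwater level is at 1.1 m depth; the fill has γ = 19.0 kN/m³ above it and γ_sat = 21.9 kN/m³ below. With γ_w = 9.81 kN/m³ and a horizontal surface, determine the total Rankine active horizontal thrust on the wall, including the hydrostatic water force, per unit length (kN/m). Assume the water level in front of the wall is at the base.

192 kN/m

K_a = tan²(45° − φ/2) = 0.2585.
γ' = 21.9 − 9.81 = 12.09 kN/m³. Depth below WT = 5.0 m.
σ'_h at WT = K_a γ d_w = 5.403 kPa; at base = 5.403 + K_a γ' × 5.0 = 21.03 kPa.
P₁ (0–1.1 m) = ½×5.403×1.1 = 2.971. P₂ (1.1–6.1 m) = ½(5.403+21.03)×5.0 = 66.08.
P_w = ½ γ_w h₂² = 0.5×9.81×5.0² = 122.6. Total = 2.971+66.08+122.6 = 191.7 kN/m.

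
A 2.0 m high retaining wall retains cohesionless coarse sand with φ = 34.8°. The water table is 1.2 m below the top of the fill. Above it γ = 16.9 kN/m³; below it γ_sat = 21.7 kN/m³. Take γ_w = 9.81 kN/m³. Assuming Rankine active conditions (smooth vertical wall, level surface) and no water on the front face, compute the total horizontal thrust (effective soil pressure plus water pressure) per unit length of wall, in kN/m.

11.9 kN/m

K_a = tan²(45° − φ/2) = 0.2733.
γ' = 21.7 − 9.81 = 11.89 kN/m³. Depth below WT = 0.8 m.
σ'_h at WT = K_a γ d_w = 5.543 kPa; at base = 5.543 + K_a γ' × 0.8 = 8.142 kPa.
P₁ (0–1.2 m) = ½×5.543×1.2 = 3.326. P₂ (1.2–2.0 m) = ½(5.543+8.142)×0.8 = 5.474.
P_w = ½ γ_w h₂² = 0.5×9.81×0.8² = 3.139. Total = 3.326+5.474+3.139 = 11.94 kN/m.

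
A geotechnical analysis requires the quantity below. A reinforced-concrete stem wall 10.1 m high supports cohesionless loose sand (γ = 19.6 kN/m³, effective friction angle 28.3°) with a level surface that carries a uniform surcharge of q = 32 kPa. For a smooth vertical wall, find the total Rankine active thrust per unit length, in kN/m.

472 kN/m

K_a = tan²(45° − φ/2) = 0.3568.
Soil triangle: ½ K_a γ H² = 0.5×0.3568×19.6×10.1² = 356.7 kN/m.
Surcharge rectangle: K_a q H = 0.3568×32×10.1 = 115.3 kN/m.
Total = 356.7 + 115.3 = 472.0 kN/m.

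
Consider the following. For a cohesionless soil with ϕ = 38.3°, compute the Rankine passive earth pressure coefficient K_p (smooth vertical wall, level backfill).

4.26

K_p = (1 + sin φ)/(1 − sin φ) = tan²(45° + 38.3°/2) = 4.260.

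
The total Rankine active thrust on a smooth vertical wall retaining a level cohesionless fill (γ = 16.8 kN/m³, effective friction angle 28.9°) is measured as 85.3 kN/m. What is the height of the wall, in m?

K_a = 0.3484. P_a = ½ K_a γ H² ⇒ H = √(2P_a/(K_a γ)).
H = √(2×85.3/(0.3484×16.8)) = 5.399 m.

5.40 m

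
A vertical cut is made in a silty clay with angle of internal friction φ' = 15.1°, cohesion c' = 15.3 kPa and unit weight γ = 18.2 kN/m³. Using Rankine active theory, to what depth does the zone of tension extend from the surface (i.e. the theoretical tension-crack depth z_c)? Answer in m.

K_a = tan²(45° − 15.1°/2) = 0.5867; √K_a = 0.7659.
The active pressure is zero where K_a γ z = 2c√K_a, so z_c = 2c/(γ√K_a) = 2×15.3/(18.2×0.7659) = 2.195 m.

2.20 m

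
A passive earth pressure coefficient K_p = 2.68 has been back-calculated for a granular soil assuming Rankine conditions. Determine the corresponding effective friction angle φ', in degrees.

K_p = (1+sin φ)/(1−sin φ) ⇒ sin φ = (K_p − 1)/(K_p + 1) = 0.4565.
φ = arcsin(0.4565) = 27.16°.

27.2°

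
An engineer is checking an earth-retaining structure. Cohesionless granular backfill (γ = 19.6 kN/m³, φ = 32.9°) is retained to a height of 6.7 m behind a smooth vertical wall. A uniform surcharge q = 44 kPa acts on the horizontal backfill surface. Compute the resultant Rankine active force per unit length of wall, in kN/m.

217 kN/m

K_a = tan²(45° − φ/2) = 0.2960.
Soil triangle: ½ K_a γ H² = 0.5×0.2960×19.6×6.7² = 130.2 kN/m.
Surcharge rectangle: K_a q H = 0.2960×44×6.7 = 87.27 kN/m.
Total = 130.2 + 87.27 = 217.5 kN/m.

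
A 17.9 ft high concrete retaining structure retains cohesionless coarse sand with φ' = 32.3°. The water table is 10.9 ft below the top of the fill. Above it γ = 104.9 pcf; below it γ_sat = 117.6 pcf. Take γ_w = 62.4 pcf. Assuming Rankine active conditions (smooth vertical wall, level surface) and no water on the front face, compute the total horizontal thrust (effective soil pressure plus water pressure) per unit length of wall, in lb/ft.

K_a = tan²(45° − φ/2) = 0.3035.
γ' = 117.6 − 62.4 = 55.20 pcf. Depth below WT = 7.0 ft.
σ'_h at WT = K_a γ d_w = 347.0 psf; at base = 347.0 + K_a γ' × 7.0 = 464.3 psf.
P₁ (0–10.9 ft) = ½×347.0×10.9 = 1891. P₂ (10.9–17.9 ft) = ½(347.0+464.3)×7.0 = 2839.
P_w = ½ γ_w h₂² = 0.5×62.4×7.0² = 1529. Total = 1891+2839+1529 = 6259 lb/ft.

6260 lb/ft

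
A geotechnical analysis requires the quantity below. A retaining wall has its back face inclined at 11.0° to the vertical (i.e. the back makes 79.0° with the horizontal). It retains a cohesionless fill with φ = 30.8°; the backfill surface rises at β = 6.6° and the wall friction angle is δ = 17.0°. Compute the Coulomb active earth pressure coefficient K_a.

K_a = sin²(α+φ) / [sin²α · sin(α−δ) · (1 + √{sin(φ+δ)sin(φ−β) / (sin(α−δ)sin(α+β))})²].
With α = 79.0°, φ = 30.8°, δ = 17.0°, β = 6.6°: K_a = 0.4130.

0.413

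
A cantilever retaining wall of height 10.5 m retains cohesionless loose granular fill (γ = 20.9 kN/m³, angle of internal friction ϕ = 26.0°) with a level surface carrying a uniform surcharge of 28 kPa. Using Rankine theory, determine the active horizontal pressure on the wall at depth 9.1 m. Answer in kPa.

K_a = (1 − sin φ)/(1 + sin φ) = 0.3905.
σ_v = γz + q = 20.9 × 9.1 + 28 = 218.2 kPa.
σ_h = K_a σ_v = 0.3905 × 218.2 = 85.19 kPa.

85.2 kPa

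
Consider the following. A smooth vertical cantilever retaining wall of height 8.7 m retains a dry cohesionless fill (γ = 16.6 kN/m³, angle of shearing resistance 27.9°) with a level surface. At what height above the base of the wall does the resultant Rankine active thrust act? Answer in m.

2.90 m

K_a = 0.3625.
The pressure distribution is triangular, so the resultant acts at H/3 above the base = 8.7/3 = 2.900 m.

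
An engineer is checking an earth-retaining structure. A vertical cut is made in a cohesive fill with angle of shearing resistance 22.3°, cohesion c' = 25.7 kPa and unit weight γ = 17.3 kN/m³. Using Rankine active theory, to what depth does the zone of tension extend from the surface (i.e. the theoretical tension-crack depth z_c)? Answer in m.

K_a = tan²(45° − 22.3°/2) = 0.4498; √K_a = 0.6707.
The active pressure is zero where K_a γ z = 2c√K_a, so z_c = 2c/(γ√K_a) = 2×25.7/(17.3×0.6707) = 4.430 m.

4.43 m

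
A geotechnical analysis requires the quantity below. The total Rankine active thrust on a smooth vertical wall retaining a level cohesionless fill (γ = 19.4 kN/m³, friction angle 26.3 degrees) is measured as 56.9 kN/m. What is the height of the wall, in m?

K_a = 0.3859. P_a = ½ K_a γ H² ⇒ H = √(2P_a/(K_a γ)).
H = √(2×56.9/(0.3859×19.4)) = 3.899 m.

3.90 m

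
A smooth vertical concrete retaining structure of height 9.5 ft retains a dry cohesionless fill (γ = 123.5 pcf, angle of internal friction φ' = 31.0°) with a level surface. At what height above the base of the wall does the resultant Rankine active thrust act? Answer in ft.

K_a = 0.3201.
The pressure distribution is triangular, so the resultant acts at H/3 above the base = 9.5/3 = 3.167 ft.

3.17 ft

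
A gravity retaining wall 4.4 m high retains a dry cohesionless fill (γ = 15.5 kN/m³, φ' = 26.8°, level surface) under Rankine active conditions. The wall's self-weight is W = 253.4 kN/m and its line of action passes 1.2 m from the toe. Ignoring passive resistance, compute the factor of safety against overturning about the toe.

3.65

K_a = tan²(45° − 26.8°/2) = 0.3785.
P_a = ½K_aγH² = 0.5×0.3785×15.5×4.4² = 56.79 kN/m, acting at H/3 = 1.467 m above the base.
Overturning moment M_o = P_a × H/3 = 56.79 × 1.467 = 83.29.
Resisting moment M_r = W × 1.2 = 253.4 × 1.2 = 304.1.
FS_overturning = M_r/M_o = 304.1/83.29 = 3.651.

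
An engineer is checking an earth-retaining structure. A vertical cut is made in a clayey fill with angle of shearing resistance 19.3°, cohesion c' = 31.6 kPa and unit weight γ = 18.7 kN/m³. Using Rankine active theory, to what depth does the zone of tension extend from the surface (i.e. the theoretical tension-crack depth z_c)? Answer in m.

4.76 m

K_a = tan²(45° − 19.3°/2) = 0.5032; √K_a = 0.7094.
The active pressure is zero where K_a γ z = 2c√K_a, so z_c = 2c/(γ√K_a) = 2×31.6/(18.7×0.7094) = 4.764 m.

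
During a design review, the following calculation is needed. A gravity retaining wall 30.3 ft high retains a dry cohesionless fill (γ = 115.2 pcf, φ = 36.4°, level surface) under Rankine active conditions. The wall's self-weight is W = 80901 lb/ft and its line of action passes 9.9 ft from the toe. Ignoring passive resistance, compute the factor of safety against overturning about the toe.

5.88

K_a = tan²(45° − 36.4°/2) = 0.2552.
P_a = ½K_aγH² = 0.5×0.2552×115.2×30.3² = 13490 lb/ft, acting at H/3 = 10.10 ft above the base.
Overturning moment M_o = P_a × H/3 = 13490 × 10.10 = 136300.
Resisting moment M_r = W × 9.9 = 80901 × 9.9 = 800900.
FS_overturning = M_r/M_o = 800900/136300 = 5.877.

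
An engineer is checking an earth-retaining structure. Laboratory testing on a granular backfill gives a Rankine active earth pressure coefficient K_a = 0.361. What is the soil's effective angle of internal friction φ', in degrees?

K_a = tan²(45° − φ/2) ⇒ 45° − φ/2 = arctan(√0.361) = 31.00°.
φ = 2(45° − 31.00°) = 28.00°.

28.0°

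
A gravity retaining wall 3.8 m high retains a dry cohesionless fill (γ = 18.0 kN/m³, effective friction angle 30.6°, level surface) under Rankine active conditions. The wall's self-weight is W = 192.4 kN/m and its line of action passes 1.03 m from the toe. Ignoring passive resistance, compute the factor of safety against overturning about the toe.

3.70

K_a = tan²(45° − 30.6°/2) = 0.3253.
P_a = ½K_aγH² = 0.5×0.3253×18.0×3.8² = 42.28 kN/m, acting at H/3 = 1.267 m above the base.
Overturning moment M_o = P_a × H/3 = 42.28 × 1.267 = 53.56.
Resisting moment M_r = W × 1.03 = 192.4 × 1.03 = 198.2.
FS_overturning = M_r/M_o = 198.2/53.56 = 3.700.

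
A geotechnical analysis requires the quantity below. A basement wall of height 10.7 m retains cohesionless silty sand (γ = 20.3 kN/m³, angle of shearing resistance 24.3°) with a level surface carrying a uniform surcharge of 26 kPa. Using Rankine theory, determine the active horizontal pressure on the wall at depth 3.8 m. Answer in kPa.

K_a = (1 − sin φ)/(1 + sin φ) = 0.4169.
σ_v = γz + q = 20.3 × 3.8 + 26 = 103.1 kPa.
σ_h = K_a σ_v = 0.4169 × 103.1 = 43.00 kPa.

43.0 kPa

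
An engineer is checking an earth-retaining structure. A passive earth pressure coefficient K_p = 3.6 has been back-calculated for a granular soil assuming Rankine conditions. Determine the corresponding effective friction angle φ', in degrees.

34.4°

K_p = (1+sin φ)/(1−sin φ) ⇒ sin φ = (K_p − 1)/(K_p + 1) = 0.5652.
φ = arcsin(0.5652) = 34.42°.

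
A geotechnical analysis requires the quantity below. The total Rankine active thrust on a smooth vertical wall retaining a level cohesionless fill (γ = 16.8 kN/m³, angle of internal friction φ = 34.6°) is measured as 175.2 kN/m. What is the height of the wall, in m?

K_a = 0.2756. P_a = ½ K_a γ H² ⇒ H = √(2P_a/(K_a γ)).
H = √(2×175.2/(0.2756×16.8)) = 8.699 m.

8.70 m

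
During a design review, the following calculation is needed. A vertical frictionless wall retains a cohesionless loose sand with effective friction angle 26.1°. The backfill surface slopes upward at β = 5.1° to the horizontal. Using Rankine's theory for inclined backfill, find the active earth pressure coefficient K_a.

0.395

K_a = cos β · (cos β − √(cos²β − cos²φ)) / (cos β + √(cos²β − cos²φ)).
cos β = 0.9960, cos φ = 0.8980, √(cos²β − cos²φ) = 0.4309.
K_a = 0.9960 × (0.9960 − 0.4309)/(0.9960 + 0.4309) = 0.3945.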